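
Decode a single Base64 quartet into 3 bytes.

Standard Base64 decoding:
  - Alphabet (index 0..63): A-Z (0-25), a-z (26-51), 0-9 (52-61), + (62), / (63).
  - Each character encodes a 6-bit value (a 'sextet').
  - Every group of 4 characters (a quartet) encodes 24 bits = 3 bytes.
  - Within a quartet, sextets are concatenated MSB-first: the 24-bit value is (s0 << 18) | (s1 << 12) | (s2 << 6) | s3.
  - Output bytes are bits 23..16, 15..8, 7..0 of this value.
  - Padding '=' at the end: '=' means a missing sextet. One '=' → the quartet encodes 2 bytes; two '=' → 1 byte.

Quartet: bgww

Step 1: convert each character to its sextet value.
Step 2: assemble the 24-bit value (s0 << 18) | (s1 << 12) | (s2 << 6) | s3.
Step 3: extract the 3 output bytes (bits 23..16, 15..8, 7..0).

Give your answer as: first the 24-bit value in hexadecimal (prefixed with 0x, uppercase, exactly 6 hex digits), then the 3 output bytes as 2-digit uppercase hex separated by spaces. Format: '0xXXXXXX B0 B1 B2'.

Answer: 0x6E0C30 6E 0C 30

Derivation:
Sextets: b=27, g=32, w=48, w=48
24-bit: (27<<18) | (32<<12) | (48<<6) | 48
      = 0x6C0000 | 0x020000 | 0x000C00 | 0x000030
      = 0x6E0C30
Bytes: (v>>16)&0xFF=6E, (v>>8)&0xFF=0C, v&0xFF=30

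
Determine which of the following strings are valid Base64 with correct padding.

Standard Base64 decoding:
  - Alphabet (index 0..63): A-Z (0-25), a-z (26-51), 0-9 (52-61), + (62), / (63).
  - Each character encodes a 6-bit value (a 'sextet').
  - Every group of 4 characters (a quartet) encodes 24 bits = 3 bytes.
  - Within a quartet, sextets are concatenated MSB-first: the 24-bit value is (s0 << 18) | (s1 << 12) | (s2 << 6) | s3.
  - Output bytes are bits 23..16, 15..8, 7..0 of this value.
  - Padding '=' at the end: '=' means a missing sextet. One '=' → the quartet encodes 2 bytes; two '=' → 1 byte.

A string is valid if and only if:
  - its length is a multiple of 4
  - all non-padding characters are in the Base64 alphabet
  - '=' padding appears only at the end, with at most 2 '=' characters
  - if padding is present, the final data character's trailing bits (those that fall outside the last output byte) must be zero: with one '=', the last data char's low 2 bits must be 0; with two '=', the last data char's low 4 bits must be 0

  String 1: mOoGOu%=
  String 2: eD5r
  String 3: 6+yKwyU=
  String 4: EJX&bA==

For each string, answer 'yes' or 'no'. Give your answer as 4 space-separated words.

Answer: no yes yes no

Derivation:
String 1: 'mOoGOu%=' → invalid (bad char(s): ['%'])
String 2: 'eD5r' → valid
String 3: '6+yKwyU=' → valid
String 4: 'EJX&bA==' → invalid (bad char(s): ['&'])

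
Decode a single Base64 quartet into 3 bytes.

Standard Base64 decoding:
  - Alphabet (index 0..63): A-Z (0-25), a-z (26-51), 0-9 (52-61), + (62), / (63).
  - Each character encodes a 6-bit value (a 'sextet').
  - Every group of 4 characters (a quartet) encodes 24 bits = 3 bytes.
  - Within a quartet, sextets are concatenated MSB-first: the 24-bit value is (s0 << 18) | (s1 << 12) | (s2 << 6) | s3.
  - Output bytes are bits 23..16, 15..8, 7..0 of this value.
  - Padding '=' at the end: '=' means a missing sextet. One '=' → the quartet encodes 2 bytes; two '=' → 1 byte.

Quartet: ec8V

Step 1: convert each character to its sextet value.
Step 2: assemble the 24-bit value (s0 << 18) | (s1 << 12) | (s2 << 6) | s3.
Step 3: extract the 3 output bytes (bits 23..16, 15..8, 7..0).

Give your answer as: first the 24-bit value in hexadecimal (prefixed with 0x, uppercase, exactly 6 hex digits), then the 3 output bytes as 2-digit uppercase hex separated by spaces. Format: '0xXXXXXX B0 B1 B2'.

Sextets: e=30, c=28, 8=60, V=21
24-bit: (30<<18) | (28<<12) | (60<<6) | 21
      = 0x780000 | 0x01C000 | 0x000F00 | 0x000015
      = 0x79CF15
Bytes: (v>>16)&0xFF=79, (v>>8)&0xFF=CF, v&0xFF=15

Answer: 0x79CF15 79 CF 15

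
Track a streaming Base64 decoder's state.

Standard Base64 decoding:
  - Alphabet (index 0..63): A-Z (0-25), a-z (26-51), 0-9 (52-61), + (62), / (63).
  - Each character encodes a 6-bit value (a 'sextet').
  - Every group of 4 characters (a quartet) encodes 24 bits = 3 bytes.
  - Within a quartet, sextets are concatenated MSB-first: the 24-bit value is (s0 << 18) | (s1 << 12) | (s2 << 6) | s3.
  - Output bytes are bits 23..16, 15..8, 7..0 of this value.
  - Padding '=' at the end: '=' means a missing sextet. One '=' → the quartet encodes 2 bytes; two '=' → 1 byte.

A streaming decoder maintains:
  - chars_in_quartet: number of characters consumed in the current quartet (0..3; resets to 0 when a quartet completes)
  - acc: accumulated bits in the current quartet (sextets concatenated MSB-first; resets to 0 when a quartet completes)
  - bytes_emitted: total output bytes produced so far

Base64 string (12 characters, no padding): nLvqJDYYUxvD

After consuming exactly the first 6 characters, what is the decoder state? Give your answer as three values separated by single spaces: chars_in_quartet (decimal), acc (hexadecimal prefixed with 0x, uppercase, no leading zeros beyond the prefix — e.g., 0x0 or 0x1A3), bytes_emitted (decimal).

After char 0 ('n'=39): chars_in_quartet=1 acc=0x27 bytes_emitted=0
After char 1 ('L'=11): chars_in_quartet=2 acc=0x9CB bytes_emitted=0
After char 2 ('v'=47): chars_in_quartet=3 acc=0x272EF bytes_emitted=0
After char 3 ('q'=42): chars_in_quartet=4 acc=0x9CBBEA -> emit 9C BB EA, reset; bytes_emitted=3
After char 4 ('J'=9): chars_in_quartet=1 acc=0x9 bytes_emitted=3
After char 5 ('D'=3): chars_in_quartet=2 acc=0x243 bytes_emitted=3

Answer: 2 0x243 3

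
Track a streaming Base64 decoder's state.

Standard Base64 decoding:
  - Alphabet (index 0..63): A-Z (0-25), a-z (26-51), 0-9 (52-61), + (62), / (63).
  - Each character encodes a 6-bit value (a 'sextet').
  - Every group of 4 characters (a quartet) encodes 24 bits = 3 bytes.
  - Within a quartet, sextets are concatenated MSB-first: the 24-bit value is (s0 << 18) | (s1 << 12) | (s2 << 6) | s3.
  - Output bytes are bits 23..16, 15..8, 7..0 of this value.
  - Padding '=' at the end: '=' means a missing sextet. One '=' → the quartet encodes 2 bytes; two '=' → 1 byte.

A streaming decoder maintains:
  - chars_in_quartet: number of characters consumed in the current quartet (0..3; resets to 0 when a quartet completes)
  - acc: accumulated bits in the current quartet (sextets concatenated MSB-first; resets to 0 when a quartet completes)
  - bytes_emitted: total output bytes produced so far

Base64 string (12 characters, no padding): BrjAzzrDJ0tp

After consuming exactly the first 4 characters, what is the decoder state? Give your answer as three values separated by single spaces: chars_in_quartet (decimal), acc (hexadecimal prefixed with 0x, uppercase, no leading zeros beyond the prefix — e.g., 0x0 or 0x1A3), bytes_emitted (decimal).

Answer: 0 0x0 3

Derivation:
After char 0 ('B'=1): chars_in_quartet=1 acc=0x1 bytes_emitted=0
After char 1 ('r'=43): chars_in_quartet=2 acc=0x6B bytes_emitted=0
After char 2 ('j'=35): chars_in_quartet=3 acc=0x1AE3 bytes_emitted=0
After char 3 ('A'=0): chars_in_quartet=4 acc=0x6B8C0 -> emit 06 B8 C0, reset; bytes_emitted=3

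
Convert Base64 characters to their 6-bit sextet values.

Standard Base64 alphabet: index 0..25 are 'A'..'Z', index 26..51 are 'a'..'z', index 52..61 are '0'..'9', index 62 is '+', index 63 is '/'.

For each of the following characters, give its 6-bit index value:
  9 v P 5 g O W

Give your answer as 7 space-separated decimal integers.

Answer: 61 47 15 57 32 14 22

Derivation:
'9': 0..9 range, 52 + ord('9') − ord('0') = 61
'v': a..z range, 26 + ord('v') − ord('a') = 47
'P': A..Z range, ord('P') − ord('A') = 15
'5': 0..9 range, 52 + ord('5') − ord('0') = 57
'g': a..z range, 26 + ord('g') − ord('a') = 32
'O': A..Z range, ord('O') − ord('A') = 14
'W': A..Z range, ord('W') − ord('A') = 22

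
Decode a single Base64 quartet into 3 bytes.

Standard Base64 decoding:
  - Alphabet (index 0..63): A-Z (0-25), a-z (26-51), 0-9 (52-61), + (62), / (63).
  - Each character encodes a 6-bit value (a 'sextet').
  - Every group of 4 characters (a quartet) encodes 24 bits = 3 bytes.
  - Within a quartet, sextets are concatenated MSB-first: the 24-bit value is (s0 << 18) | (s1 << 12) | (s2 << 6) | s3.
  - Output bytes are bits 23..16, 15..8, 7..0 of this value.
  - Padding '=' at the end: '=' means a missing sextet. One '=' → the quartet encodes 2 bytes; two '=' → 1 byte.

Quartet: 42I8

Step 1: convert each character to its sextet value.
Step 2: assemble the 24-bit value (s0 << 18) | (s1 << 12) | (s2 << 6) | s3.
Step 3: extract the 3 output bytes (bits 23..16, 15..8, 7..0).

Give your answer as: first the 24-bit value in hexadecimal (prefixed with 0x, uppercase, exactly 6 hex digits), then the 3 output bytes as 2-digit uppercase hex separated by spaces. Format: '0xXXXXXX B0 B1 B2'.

Answer: 0xE3623C E3 62 3C

Derivation:
Sextets: 4=56, 2=54, I=8, 8=60
24-bit: (56<<18) | (54<<12) | (8<<6) | 60
      = 0xE00000 | 0x036000 | 0x000200 | 0x00003C
      = 0xE3623C
Bytes: (v>>16)&0xFF=E3, (v>>8)&0xFF=62, v&0xFF=3C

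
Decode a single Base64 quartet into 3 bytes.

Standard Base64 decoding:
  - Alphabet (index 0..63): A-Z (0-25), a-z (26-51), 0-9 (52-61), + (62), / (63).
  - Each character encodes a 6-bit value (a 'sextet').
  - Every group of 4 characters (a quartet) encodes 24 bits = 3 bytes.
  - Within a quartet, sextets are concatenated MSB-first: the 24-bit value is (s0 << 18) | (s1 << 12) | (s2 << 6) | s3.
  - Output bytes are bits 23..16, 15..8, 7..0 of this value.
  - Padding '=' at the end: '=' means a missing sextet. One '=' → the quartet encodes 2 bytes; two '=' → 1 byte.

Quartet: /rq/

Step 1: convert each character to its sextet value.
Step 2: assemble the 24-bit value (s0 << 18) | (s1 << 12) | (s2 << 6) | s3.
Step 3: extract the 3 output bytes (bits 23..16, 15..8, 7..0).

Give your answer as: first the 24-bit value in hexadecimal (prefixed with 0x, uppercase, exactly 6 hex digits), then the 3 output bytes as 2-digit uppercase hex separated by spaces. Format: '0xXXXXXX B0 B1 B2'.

Answer: 0xFEBABF FE BA BF

Derivation:
Sextets: /=63, r=43, q=42, /=63
24-bit: (63<<18) | (43<<12) | (42<<6) | 63
      = 0xFC0000 | 0x02B000 | 0x000A80 | 0x00003F
      = 0xFEBABF
Bytes: (v>>16)&0xFF=FE, (v>>8)&0xFF=BA, v&0xFF=BF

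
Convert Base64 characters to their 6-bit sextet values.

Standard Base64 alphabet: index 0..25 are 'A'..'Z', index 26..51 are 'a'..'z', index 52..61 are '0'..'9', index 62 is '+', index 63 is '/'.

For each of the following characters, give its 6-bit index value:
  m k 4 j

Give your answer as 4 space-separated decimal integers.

'm': a..z range, 26 + ord('m') − ord('a') = 38
'k': a..z range, 26 + ord('k') − ord('a') = 36
'4': 0..9 range, 52 + ord('4') − ord('0') = 56
'j': a..z range, 26 + ord('j') − ord('a') = 35

Answer: 38 36 56 35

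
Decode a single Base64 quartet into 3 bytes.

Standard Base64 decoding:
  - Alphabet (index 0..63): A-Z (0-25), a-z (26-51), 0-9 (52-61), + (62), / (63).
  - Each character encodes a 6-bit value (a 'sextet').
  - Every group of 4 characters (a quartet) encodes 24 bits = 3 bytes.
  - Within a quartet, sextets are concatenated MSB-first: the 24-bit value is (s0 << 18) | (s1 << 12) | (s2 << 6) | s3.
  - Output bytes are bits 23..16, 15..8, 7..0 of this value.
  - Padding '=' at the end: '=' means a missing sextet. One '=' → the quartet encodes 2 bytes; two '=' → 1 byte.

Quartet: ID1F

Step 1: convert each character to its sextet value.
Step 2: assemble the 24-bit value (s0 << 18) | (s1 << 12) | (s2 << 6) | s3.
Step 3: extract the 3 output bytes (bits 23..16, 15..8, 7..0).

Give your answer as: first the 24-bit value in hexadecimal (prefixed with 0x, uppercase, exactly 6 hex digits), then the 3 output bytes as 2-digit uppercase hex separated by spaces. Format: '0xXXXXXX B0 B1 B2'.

Sextets: I=8, D=3, 1=53, F=5
24-bit: (8<<18) | (3<<12) | (53<<6) | 5
      = 0x200000 | 0x003000 | 0x000D40 | 0x000005
      = 0x203D45
Bytes: (v>>16)&0xFF=20, (v>>8)&0xFF=3D, v&0xFF=45

Answer: 0x203D45 20 3D 45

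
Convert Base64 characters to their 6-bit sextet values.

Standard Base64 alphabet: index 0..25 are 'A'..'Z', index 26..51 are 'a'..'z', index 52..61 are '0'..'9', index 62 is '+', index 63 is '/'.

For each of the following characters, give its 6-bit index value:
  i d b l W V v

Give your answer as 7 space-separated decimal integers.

'i': a..z range, 26 + ord('i') − ord('a') = 34
'd': a..z range, 26 + ord('d') − ord('a') = 29
'b': a..z range, 26 + ord('b') − ord('a') = 27
'l': a..z range, 26 + ord('l') − ord('a') = 37
'W': A..Z range, ord('W') − ord('A') = 22
'V': A..Z range, ord('V') − ord('A') = 21
'v': a..z range, 26 + ord('v') − ord('a') = 47

Answer: 34 29 27 37 22 21 47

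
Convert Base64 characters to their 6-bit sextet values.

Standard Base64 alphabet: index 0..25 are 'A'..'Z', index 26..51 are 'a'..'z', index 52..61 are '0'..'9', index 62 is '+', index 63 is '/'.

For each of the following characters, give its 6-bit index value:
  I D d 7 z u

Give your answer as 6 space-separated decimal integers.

'I': A..Z range, ord('I') − ord('A') = 8
'D': A..Z range, ord('D') − ord('A') = 3
'd': a..z range, 26 + ord('d') − ord('a') = 29
'7': 0..9 range, 52 + ord('7') − ord('0') = 59
'z': a..z range, 26 + ord('z') − ord('a') = 51
'u': a..z range, 26 + ord('u') − ord('a') = 46

Answer: 8 3 29 59 51 46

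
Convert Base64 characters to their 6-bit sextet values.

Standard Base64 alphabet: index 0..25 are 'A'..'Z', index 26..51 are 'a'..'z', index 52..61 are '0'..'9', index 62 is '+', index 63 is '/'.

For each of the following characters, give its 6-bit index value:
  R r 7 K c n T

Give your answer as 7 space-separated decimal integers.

'R': A..Z range, ord('R') − ord('A') = 17
'r': a..z range, 26 + ord('r') − ord('a') = 43
'7': 0..9 range, 52 + ord('7') − ord('0') = 59
'K': A..Z range, ord('K') − ord('A') = 10
'c': a..z range, 26 + ord('c') − ord('a') = 28
'n': a..z range, 26 + ord('n') − ord('a') = 39
'T': A..Z range, ord('T') − ord('A') = 19

Answer: 17 43 59 10 28 39 19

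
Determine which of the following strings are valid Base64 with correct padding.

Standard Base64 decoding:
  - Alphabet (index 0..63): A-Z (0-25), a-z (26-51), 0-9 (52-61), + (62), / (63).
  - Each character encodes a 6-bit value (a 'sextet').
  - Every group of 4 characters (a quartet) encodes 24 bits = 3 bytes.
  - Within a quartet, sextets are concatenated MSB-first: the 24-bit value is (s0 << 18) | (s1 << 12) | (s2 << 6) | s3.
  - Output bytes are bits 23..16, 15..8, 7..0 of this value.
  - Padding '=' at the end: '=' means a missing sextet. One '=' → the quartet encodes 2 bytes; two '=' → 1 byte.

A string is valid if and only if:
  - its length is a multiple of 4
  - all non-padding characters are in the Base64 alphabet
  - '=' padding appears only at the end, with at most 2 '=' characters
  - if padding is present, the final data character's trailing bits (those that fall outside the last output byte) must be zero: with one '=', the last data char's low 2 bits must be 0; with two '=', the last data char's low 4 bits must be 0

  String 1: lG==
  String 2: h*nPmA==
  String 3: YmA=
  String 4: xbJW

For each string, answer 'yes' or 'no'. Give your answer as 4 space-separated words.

String 1: 'lG==' → invalid (bad trailing bits)
String 2: 'h*nPmA==' → invalid (bad char(s): ['*'])
String 3: 'YmA=' → valid
String 4: 'xbJW' → valid

Answer: no no yes yes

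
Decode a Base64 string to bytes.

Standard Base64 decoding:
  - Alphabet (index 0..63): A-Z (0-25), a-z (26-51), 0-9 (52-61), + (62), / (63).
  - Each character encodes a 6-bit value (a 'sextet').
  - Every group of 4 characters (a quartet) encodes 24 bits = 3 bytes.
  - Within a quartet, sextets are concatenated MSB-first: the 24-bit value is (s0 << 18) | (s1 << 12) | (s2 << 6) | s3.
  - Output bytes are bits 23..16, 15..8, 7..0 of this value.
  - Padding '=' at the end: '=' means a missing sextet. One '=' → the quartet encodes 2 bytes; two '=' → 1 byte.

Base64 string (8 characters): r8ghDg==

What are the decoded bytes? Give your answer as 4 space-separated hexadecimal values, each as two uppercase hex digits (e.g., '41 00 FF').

Answer: AF C8 21 0E

Derivation:
After char 0 ('r'=43): chars_in_quartet=1 acc=0x2B bytes_emitted=0
After char 1 ('8'=60): chars_in_quartet=2 acc=0xAFC bytes_emitted=0
After char 2 ('g'=32): chars_in_quartet=3 acc=0x2BF20 bytes_emitted=0
After char 3 ('h'=33): chars_in_quartet=4 acc=0xAFC821 -> emit AF C8 21, reset; bytes_emitted=3
After char 4 ('D'=3): chars_in_quartet=1 acc=0x3 bytes_emitted=3
After char 5 ('g'=32): chars_in_quartet=2 acc=0xE0 bytes_emitted=3
Padding '==': partial quartet acc=0xE0 -> emit 0E; bytes_emitted=4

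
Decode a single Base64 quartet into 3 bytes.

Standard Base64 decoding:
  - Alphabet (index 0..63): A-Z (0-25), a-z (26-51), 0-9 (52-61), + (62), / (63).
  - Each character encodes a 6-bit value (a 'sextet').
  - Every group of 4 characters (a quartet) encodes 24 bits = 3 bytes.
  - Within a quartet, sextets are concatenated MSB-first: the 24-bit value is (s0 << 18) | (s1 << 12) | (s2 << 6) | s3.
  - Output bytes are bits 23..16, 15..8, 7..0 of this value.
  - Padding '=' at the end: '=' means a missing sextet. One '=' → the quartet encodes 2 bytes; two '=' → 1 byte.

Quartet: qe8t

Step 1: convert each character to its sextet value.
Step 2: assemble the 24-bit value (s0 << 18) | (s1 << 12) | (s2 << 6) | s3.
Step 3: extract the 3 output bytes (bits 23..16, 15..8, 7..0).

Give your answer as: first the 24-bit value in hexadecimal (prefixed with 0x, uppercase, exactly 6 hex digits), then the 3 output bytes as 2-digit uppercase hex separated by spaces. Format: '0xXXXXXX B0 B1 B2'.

Sextets: q=42, e=30, 8=60, t=45
24-bit: (42<<18) | (30<<12) | (60<<6) | 45
      = 0xA80000 | 0x01E000 | 0x000F00 | 0x00002D
      = 0xA9EF2D
Bytes: (v>>16)&0xFF=A9, (v>>8)&0xFF=EF, v&0xFF=2D

Answer: 0xA9EF2D A9 EF 2D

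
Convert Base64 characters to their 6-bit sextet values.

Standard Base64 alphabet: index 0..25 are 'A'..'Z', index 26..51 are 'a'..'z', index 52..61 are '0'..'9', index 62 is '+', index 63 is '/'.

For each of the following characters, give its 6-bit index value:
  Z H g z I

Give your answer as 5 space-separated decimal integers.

'Z': A..Z range, ord('Z') − ord('A') = 25
'H': A..Z range, ord('H') − ord('A') = 7
'g': a..z range, 26 + ord('g') − ord('a') = 32
'z': a..z range, 26 + ord('z') − ord('a') = 51
'I': A..Z range, ord('I') − ord('A') = 8

Answer: 25 7 32 51 8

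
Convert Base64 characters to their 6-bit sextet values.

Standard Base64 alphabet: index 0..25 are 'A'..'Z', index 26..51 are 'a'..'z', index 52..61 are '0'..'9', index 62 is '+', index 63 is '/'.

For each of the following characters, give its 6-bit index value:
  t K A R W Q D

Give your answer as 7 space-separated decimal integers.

't': a..z range, 26 + ord('t') − ord('a') = 45
'K': A..Z range, ord('K') − ord('A') = 10
'A': A..Z range, ord('A') − ord('A') = 0
'R': A..Z range, ord('R') − ord('A') = 17
'W': A..Z range, ord('W') − ord('A') = 22
'Q': A..Z range, ord('Q') − ord('A') = 16
'D': A..Z range, ord('D') − ord('A') = 3

Answer: 45 10 0 17 22 16 3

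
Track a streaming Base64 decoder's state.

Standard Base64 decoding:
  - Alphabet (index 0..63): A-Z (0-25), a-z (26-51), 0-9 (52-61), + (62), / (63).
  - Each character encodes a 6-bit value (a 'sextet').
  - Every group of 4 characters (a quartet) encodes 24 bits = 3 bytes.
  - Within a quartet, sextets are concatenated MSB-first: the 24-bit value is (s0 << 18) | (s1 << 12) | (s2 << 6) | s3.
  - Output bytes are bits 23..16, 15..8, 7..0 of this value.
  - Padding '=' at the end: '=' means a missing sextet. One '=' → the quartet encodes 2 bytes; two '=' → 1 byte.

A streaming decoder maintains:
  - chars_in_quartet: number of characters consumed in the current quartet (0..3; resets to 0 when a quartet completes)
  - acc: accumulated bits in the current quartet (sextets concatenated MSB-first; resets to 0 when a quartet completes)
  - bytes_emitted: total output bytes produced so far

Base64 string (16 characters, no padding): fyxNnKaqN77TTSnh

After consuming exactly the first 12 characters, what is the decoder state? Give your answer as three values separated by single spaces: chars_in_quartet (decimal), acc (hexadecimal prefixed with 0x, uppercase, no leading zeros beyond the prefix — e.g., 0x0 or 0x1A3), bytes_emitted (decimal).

After char 0 ('f'=31): chars_in_quartet=1 acc=0x1F bytes_emitted=0
After char 1 ('y'=50): chars_in_quartet=2 acc=0x7F2 bytes_emitted=0
After char 2 ('x'=49): chars_in_quartet=3 acc=0x1FCB1 bytes_emitted=0
After char 3 ('N'=13): chars_in_quartet=4 acc=0x7F2C4D -> emit 7F 2C 4D, reset; bytes_emitted=3
After char 4 ('n'=39): chars_in_quartet=1 acc=0x27 bytes_emitted=3
After char 5 ('K'=10): chars_in_quartet=2 acc=0x9CA bytes_emitted=3
After char 6 ('a'=26): chars_in_quartet=3 acc=0x2729A bytes_emitted=3
After char 7 ('q'=42): chars_in_quartet=4 acc=0x9CA6AA -> emit 9C A6 AA, reset; bytes_emitted=6
After char 8 ('N'=13): chars_in_quartet=1 acc=0xD bytes_emitted=6
After char 9 ('7'=59): chars_in_quartet=2 acc=0x37B bytes_emitted=6
After char 10 ('7'=59): chars_in_quartet=3 acc=0xDEFB bytes_emitted=6
After char 11 ('T'=19): chars_in_quartet=4 acc=0x37BED3 -> emit 37 BE D3, reset; bytes_emitted=9

Answer: 0 0x0 9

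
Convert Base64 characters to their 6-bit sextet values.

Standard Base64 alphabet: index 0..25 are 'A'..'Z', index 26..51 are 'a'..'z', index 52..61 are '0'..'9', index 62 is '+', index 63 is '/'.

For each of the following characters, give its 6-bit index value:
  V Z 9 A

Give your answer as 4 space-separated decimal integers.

Answer: 21 25 61 0

Derivation:
'V': A..Z range, ord('V') − ord('A') = 21
'Z': A..Z range, ord('Z') − ord('A') = 25
'9': 0..9 range, 52 + ord('9') − ord('0') = 61
'A': A..Z range, ord('A') − ord('A') = 0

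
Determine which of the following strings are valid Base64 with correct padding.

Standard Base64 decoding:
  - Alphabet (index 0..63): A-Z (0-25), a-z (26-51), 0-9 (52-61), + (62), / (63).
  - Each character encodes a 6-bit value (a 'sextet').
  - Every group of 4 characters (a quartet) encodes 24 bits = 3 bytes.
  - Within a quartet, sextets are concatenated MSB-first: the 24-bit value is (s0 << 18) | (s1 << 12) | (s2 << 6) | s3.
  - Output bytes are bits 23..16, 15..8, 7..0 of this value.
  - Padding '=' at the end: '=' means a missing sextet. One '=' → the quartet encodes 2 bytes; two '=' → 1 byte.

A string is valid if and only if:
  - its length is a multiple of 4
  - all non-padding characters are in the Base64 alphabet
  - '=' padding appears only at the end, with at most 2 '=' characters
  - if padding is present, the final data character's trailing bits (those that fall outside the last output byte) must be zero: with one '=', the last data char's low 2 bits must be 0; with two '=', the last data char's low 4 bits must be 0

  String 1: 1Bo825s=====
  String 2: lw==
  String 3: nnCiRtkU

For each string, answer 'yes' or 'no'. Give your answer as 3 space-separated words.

String 1: '1Bo825s=====' → invalid (5 pad chars (max 2))
String 2: 'lw==' → valid
String 3: 'nnCiRtkU' → valid

Answer: no yes yes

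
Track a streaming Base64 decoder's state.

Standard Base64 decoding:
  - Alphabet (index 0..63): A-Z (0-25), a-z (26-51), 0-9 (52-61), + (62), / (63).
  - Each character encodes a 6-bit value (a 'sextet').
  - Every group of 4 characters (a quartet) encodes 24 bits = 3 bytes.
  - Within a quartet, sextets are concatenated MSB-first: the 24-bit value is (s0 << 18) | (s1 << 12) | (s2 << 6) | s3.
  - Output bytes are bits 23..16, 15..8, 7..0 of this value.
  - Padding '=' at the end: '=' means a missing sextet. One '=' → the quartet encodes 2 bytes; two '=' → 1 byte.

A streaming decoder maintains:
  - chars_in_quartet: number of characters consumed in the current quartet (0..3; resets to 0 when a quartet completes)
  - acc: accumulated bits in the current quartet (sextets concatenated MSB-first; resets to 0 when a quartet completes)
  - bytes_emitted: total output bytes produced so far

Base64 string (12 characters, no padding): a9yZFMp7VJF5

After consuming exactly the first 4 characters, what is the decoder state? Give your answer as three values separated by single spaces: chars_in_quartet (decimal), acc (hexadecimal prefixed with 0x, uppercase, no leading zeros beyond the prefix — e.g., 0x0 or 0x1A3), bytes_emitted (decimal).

After char 0 ('a'=26): chars_in_quartet=1 acc=0x1A bytes_emitted=0
After char 1 ('9'=61): chars_in_quartet=2 acc=0x6BD bytes_emitted=0
After char 2 ('y'=50): chars_in_quartet=3 acc=0x1AF72 bytes_emitted=0
After char 3 ('Z'=25): chars_in_quartet=4 acc=0x6BDC99 -> emit 6B DC 99, reset; bytes_emitted=3

Answer: 0 0x0 3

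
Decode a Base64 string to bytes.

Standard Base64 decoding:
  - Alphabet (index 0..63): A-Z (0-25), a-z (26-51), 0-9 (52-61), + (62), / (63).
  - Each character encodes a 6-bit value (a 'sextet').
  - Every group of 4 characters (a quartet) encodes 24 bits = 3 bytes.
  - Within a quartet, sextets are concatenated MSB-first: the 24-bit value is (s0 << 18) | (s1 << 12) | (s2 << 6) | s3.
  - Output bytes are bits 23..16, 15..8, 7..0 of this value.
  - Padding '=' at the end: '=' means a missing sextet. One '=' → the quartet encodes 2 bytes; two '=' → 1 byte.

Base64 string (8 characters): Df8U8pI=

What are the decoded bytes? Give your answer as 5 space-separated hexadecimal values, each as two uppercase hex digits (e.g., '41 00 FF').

Answer: 0D FF 14 F2 92

Derivation:
After char 0 ('D'=3): chars_in_quartet=1 acc=0x3 bytes_emitted=0
After char 1 ('f'=31): chars_in_quartet=2 acc=0xDF bytes_emitted=0
After char 2 ('8'=60): chars_in_quartet=3 acc=0x37FC bytes_emitted=0
After char 3 ('U'=20): chars_in_quartet=4 acc=0xDFF14 -> emit 0D FF 14, reset; bytes_emitted=3
After char 4 ('8'=60): chars_in_quartet=1 acc=0x3C bytes_emitted=3
After char 5 ('p'=41): chars_in_quartet=2 acc=0xF29 bytes_emitted=3
After char 6 ('I'=8): chars_in_quartet=3 acc=0x3CA48 bytes_emitted=3
Padding '=': partial quartet acc=0x3CA48 -> emit F2 92; bytes_emitted=5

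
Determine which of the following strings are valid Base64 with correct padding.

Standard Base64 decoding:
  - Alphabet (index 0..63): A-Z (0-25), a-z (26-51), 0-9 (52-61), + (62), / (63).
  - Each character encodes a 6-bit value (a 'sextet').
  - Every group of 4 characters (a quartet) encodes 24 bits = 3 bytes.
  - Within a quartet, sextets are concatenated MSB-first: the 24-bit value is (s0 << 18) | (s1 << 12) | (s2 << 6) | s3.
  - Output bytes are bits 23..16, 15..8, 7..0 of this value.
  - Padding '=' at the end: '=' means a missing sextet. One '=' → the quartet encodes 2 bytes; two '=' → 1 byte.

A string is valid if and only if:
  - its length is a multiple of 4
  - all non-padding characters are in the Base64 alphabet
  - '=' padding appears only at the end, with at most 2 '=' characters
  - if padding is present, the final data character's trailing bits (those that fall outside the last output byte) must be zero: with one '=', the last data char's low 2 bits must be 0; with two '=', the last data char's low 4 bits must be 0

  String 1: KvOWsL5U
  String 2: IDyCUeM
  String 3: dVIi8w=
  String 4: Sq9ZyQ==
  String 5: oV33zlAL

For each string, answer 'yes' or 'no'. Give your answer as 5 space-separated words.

Answer: yes no no yes yes

Derivation:
String 1: 'KvOWsL5U' → valid
String 2: 'IDyCUeM' → invalid (len=7 not mult of 4)
String 3: 'dVIi8w=' → invalid (len=7 not mult of 4)
String 4: 'Sq9ZyQ==' → valid
String 5: 'oV33zlAL' → valid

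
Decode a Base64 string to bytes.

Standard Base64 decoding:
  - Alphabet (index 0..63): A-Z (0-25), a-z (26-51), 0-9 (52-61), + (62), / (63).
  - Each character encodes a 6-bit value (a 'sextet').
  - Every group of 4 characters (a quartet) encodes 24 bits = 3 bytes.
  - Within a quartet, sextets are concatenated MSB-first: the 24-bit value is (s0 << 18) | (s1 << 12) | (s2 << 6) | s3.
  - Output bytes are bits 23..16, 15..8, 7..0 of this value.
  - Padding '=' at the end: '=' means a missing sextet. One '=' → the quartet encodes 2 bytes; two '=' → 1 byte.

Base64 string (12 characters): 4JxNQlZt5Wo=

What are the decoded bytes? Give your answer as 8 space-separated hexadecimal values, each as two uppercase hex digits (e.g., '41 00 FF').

After char 0 ('4'=56): chars_in_quartet=1 acc=0x38 bytes_emitted=0
After char 1 ('J'=9): chars_in_quartet=2 acc=0xE09 bytes_emitted=0
After char 2 ('x'=49): chars_in_quartet=3 acc=0x38271 bytes_emitted=0
After char 3 ('N'=13): chars_in_quartet=4 acc=0xE09C4D -> emit E0 9C 4D, reset; bytes_emitted=3
After char 4 ('Q'=16): chars_in_quartet=1 acc=0x10 bytes_emitted=3
After char 5 ('l'=37): chars_in_quartet=2 acc=0x425 bytes_emitted=3
After char 6 ('Z'=25): chars_in_quartet=3 acc=0x10959 bytes_emitted=3
After char 7 ('t'=45): chars_in_quartet=4 acc=0x42566D -> emit 42 56 6D, reset; bytes_emitted=6
After char 8 ('5'=57): chars_in_quartet=1 acc=0x39 bytes_emitted=6
After char 9 ('W'=22): chars_in_quartet=2 acc=0xE56 bytes_emitted=6
After char 10 ('o'=40): chars_in_quartet=3 acc=0x395A8 bytes_emitted=6
Padding '=': partial quartet acc=0x395A8 -> emit E5 6A; bytes_emitted=8

Answer: E0 9C 4D 42 56 6D E5 6A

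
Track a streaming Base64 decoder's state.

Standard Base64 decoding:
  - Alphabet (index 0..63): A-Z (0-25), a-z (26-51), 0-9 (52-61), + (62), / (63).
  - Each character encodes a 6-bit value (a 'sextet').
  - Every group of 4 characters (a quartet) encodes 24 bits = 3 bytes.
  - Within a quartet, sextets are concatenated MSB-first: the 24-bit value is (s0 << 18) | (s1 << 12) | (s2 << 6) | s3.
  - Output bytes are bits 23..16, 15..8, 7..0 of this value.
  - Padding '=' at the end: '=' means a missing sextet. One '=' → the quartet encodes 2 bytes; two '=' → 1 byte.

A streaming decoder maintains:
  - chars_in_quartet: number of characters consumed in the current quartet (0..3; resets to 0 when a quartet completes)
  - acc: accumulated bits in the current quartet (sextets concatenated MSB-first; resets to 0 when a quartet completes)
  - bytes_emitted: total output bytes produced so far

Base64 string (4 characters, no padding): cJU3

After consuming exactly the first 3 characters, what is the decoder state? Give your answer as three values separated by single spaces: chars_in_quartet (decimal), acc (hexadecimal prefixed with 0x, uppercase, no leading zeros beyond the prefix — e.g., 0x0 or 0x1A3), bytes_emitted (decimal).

After char 0 ('c'=28): chars_in_quartet=1 acc=0x1C bytes_emitted=0
After char 1 ('J'=9): chars_in_quartet=2 acc=0x709 bytes_emitted=0
After char 2 ('U'=20): chars_in_quartet=3 acc=0x1C254 bytes_emitted=0

Answer: 3 0x1C254 0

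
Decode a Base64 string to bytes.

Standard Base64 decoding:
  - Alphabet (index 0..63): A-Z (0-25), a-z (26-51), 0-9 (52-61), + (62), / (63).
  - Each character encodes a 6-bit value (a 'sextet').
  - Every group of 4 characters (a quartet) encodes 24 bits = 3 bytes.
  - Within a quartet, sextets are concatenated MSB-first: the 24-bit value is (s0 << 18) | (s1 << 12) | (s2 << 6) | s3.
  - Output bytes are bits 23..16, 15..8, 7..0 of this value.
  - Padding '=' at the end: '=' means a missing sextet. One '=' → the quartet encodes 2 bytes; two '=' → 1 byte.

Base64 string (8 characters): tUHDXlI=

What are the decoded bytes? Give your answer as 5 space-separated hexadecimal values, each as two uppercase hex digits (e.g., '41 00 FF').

After char 0 ('t'=45): chars_in_quartet=1 acc=0x2D bytes_emitted=0
After char 1 ('U'=20): chars_in_quartet=2 acc=0xB54 bytes_emitted=0
After char 2 ('H'=7): chars_in_quartet=3 acc=0x2D507 bytes_emitted=0
After char 3 ('D'=3): chars_in_quartet=4 acc=0xB541C3 -> emit B5 41 C3, reset; bytes_emitted=3
After char 4 ('X'=23): chars_in_quartet=1 acc=0x17 bytes_emitted=3
After char 5 ('l'=37): chars_in_quartet=2 acc=0x5E5 bytes_emitted=3
After char 6 ('I'=8): chars_in_quartet=3 acc=0x17948 bytes_emitted=3
Padding '=': partial quartet acc=0x17948 -> emit 5E 52; bytes_emitted=5

Answer: B5 41 C3 5E 52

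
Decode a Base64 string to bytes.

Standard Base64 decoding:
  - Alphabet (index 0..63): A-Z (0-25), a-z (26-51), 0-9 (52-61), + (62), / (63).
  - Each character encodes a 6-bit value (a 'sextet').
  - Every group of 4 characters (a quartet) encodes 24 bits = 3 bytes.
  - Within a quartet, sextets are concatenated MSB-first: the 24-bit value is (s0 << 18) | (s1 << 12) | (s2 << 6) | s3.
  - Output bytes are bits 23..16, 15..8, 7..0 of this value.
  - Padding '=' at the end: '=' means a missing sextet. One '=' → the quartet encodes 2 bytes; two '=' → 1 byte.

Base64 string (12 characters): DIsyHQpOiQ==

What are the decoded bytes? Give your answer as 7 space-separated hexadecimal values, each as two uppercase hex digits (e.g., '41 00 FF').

Answer: 0C 8B 32 1D 0A 4E 89

Derivation:
After char 0 ('D'=3): chars_in_quartet=1 acc=0x3 bytes_emitted=0
After char 1 ('I'=8): chars_in_quartet=2 acc=0xC8 bytes_emitted=0
After char 2 ('s'=44): chars_in_quartet=3 acc=0x322C bytes_emitted=0
After char 3 ('y'=50): chars_in_quartet=4 acc=0xC8B32 -> emit 0C 8B 32, reset; bytes_emitted=3
After char 4 ('H'=7): chars_in_quartet=1 acc=0x7 bytes_emitted=3
After char 5 ('Q'=16): chars_in_quartet=2 acc=0x1D0 bytes_emitted=3
After char 6 ('p'=41): chars_in_quartet=3 acc=0x7429 bytes_emitted=3
After char 7 ('O'=14): chars_in_quartet=4 acc=0x1D0A4E -> emit 1D 0A 4E, reset; bytes_emitted=6
After char 8 ('i'=34): chars_in_quartet=1 acc=0x22 bytes_emitted=6
After char 9 ('Q'=16): chars_in_quartet=2 acc=0x890 bytes_emitted=6
Padding '==': partial quartet acc=0x890 -> emit 89; bytes_emitted=7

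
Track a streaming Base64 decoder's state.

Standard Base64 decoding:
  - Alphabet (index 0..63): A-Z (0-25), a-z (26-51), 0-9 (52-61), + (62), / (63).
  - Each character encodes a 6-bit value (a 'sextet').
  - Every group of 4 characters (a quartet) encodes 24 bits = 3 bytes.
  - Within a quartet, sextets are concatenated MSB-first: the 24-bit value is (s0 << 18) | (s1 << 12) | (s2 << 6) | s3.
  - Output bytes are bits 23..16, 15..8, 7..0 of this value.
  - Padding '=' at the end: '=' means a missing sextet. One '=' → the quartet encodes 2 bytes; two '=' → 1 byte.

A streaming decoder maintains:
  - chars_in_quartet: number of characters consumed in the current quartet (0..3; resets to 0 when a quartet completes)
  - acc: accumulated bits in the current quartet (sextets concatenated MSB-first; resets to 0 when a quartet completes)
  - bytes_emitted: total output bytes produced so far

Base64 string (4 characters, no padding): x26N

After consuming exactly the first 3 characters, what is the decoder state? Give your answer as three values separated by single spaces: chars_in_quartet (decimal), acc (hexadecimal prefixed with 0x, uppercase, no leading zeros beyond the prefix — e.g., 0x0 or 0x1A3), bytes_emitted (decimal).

After char 0 ('x'=49): chars_in_quartet=1 acc=0x31 bytes_emitted=0
After char 1 ('2'=54): chars_in_quartet=2 acc=0xC76 bytes_emitted=0
After char 2 ('6'=58): chars_in_quartet=3 acc=0x31DBA bytes_emitted=0

Answer: 3 0x31DBA 0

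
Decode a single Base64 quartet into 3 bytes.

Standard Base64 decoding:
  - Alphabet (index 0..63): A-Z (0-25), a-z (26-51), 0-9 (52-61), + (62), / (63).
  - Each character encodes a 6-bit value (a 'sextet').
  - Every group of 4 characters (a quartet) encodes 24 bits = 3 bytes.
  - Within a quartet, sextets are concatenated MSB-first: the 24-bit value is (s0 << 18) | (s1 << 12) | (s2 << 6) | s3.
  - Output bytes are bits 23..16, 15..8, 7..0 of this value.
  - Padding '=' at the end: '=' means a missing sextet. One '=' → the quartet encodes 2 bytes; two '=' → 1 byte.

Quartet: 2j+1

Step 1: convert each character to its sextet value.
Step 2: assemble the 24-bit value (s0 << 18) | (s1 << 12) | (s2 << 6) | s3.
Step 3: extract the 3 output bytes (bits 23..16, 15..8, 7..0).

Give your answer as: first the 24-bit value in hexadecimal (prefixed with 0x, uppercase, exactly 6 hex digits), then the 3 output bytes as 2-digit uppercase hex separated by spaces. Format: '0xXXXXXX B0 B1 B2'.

Answer: 0xDA3FB5 DA 3F B5

Derivation:
Sextets: 2=54, j=35, +=62, 1=53
24-bit: (54<<18) | (35<<12) | (62<<6) | 53
      = 0xD80000 | 0x023000 | 0x000F80 | 0x000035
      = 0xDA3FB5
Bytes: (v>>16)&0xFF=DA, (v>>8)&0xFF=3F, v&0xFF=B5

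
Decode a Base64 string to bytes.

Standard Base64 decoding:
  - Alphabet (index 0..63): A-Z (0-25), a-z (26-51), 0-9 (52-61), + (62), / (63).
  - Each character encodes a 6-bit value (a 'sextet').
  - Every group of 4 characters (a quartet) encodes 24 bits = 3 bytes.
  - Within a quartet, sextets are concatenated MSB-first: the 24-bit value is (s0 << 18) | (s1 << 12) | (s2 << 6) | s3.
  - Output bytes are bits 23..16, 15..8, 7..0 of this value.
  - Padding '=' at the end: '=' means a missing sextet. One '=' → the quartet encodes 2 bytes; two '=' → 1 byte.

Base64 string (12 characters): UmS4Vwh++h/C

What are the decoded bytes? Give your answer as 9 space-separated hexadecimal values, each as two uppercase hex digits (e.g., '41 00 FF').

After char 0 ('U'=20): chars_in_quartet=1 acc=0x14 bytes_emitted=0
After char 1 ('m'=38): chars_in_quartet=2 acc=0x526 bytes_emitted=0
After char 2 ('S'=18): chars_in_quartet=3 acc=0x14992 bytes_emitted=0
After char 3 ('4'=56): chars_in_quartet=4 acc=0x5264B8 -> emit 52 64 B8, reset; bytes_emitted=3
After char 4 ('V'=21): chars_in_quartet=1 acc=0x15 bytes_emitted=3
After char 5 ('w'=48): chars_in_quartet=2 acc=0x570 bytes_emitted=3
After char 6 ('h'=33): chars_in_quartet=3 acc=0x15C21 bytes_emitted=3
After char 7 ('+'=62): chars_in_quartet=4 acc=0x57087E -> emit 57 08 7E, reset; bytes_emitted=6
After char 8 ('+'=62): chars_in_quartet=1 acc=0x3E bytes_emitted=6
After char 9 ('h'=33): chars_in_quartet=2 acc=0xFA1 bytes_emitted=6
After char 10 ('/'=63): chars_in_quartet=3 acc=0x3E87F bytes_emitted=6
After char 11 ('C'=2): chars_in_quartet=4 acc=0xFA1FC2 -> emit FA 1F C2, reset; bytes_emitted=9

Answer: 52 64 B8 57 08 7E FA 1F C2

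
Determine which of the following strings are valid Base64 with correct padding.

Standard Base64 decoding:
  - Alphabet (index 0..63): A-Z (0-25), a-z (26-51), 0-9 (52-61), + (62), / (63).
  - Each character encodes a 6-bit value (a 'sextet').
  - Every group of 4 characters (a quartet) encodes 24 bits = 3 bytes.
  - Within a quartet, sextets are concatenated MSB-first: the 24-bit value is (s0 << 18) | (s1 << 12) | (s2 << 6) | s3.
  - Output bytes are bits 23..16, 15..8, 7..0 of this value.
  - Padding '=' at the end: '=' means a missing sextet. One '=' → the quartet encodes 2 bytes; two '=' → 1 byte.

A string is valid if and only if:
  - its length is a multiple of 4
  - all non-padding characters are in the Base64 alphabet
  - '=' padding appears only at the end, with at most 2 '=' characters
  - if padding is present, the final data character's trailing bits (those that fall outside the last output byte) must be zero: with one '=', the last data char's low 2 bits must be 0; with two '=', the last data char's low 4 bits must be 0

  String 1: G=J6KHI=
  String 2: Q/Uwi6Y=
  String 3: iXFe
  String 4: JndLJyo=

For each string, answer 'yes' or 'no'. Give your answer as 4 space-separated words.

String 1: 'G=J6KHI=' → invalid (bad char(s): ['=']; '=' in middle)
String 2: 'Q/Uwi6Y=' → valid
String 3: 'iXFe' → valid
String 4: 'JndLJyo=' → valid

Answer: no yes yes yes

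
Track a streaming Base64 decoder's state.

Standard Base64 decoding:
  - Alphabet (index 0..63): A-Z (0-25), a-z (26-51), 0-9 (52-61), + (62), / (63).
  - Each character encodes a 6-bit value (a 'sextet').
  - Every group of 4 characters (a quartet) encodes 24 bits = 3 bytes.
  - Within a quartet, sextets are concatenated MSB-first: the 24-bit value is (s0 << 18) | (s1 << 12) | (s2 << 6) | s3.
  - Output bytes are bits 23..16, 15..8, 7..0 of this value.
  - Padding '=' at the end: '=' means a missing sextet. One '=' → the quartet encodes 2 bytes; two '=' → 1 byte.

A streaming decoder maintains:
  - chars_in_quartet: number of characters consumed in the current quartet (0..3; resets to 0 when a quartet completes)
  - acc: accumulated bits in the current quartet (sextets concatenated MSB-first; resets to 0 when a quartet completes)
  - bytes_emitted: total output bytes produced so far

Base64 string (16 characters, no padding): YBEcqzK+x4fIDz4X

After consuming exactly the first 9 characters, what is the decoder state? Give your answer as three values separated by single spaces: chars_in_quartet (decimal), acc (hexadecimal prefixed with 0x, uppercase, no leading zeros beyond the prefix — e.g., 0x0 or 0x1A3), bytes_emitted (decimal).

Answer: 1 0x31 6

Derivation:
After char 0 ('Y'=24): chars_in_quartet=1 acc=0x18 bytes_emitted=0
After char 1 ('B'=1): chars_in_quartet=2 acc=0x601 bytes_emitted=0
After char 2 ('E'=4): chars_in_quartet=3 acc=0x18044 bytes_emitted=0
After char 3 ('c'=28): chars_in_quartet=4 acc=0x60111C -> emit 60 11 1C, reset; bytes_emitted=3
After char 4 ('q'=42): chars_in_quartet=1 acc=0x2A bytes_emitted=3
After char 5 ('z'=51): chars_in_quartet=2 acc=0xAB3 bytes_emitted=3
After char 6 ('K'=10): chars_in_quartet=3 acc=0x2ACCA bytes_emitted=3
After char 7 ('+'=62): chars_in_quartet=4 acc=0xAB32BE -> emit AB 32 BE, reset; bytes_emitted=6
After char 8 ('x'=49): chars_in_quartet=1 acc=0x31 bytes_emitted=6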